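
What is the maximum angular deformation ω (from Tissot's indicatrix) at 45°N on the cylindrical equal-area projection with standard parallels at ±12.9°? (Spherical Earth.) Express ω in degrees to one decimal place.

36.2°

Cylindrical equal-area (φ₀ = 12.9°): h = cos φ / cos 12.9° along meridians, k = cos 12.9° / cos φ along parallels; h·k = 1.
At 45°: h = 0.7254, k = 1.379; principal scales a = 1.379, b = 0.7254.
sin(ω/2) = (a − b)/(a + b) = 0.6531/2.104 = 0.3104, so ω = 2 arcsin(0.3104) ≈ 36.2°.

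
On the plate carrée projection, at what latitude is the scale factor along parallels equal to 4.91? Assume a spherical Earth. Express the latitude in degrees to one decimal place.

78.2°

Plate carrée: h = 1, k = sec φ along parallels.
sec φ = 4.91  ⇒  cos φ = 0.2037  ⇒  φ ≈ 78.2°.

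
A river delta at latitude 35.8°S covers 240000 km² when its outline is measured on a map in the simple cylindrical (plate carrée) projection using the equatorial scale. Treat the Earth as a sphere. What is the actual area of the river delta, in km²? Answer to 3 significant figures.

195000 km²

For the equirectangular projection with φ₀ = 0 (plate carrée), h = 1 along meridians and k = sec φ along parallels.
Areal scale = h·k = 1 × sec φ; at 35.8°, h = 1.000, k = 1.233, so h·k = 1.233.
True area = apparent / (areal scale) = 240000 / 1.233 ≈ 195000 km².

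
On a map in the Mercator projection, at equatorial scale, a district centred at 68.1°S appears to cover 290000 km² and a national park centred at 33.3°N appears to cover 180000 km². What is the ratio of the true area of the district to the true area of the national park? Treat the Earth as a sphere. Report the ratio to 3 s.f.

Since Mercator area scale is 1/cos²φ, the true area equals the apparent area multiplied by cos²φ.
True area of district: 290000 × cos²(68.1°) = 290000 × 0.1391 = 40340 km².
True area of national park: 180000 × cos²(33.3°) = 180000 × 0.6986 = 125700 km².
Ratio = 40340 / 125700 ≈ 0.321.

0.321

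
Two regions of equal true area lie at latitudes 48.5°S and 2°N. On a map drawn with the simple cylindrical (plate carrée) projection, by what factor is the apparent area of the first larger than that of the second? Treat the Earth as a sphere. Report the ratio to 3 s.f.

Plate carrée maps x = Rλ, y = Rφ. The meridian scale is h = 1 and the parallel scale is k = 1/cos φ = sec φ.
Areal scale at 48.5°: h·k = 1.000 × 1.509 = 1.509.
Areal scale at 2°: h·k = 1.000 × 1.001 = 1.001.
Ratio = 1.509/1.001 ≈ 1.51.

1.51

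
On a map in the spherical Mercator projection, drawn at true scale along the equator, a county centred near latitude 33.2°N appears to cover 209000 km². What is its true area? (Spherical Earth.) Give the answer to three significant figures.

Mercator is conformal, so the point scale is isotropic: h = k = sec φ = 1/cos φ.
Areal scale = k² = sec²φ = 1/cos²(33.2°) = 1/0.8368² = 1.428.
True area = apparent / (areal scale) = 209000 / 1.428 ≈ 146000 km².

146000 km²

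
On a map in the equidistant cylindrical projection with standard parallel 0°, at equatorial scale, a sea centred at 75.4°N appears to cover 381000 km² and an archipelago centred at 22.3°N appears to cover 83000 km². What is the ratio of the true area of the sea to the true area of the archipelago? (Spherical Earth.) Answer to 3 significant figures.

On the plate carrée, areal scale = h·k = 1 × sec φ, so true area = apparent × cos φ.
True area of sea: 381000 × cos(75.4°) = 381000 × 0.2521 = 96040 km².
True area of archipelago: 83000 × cos(22.3°) = 83000 × 0.9252 = 76790 km².
Ratio = 96040 / 76790 ≈ 1.25.

1.25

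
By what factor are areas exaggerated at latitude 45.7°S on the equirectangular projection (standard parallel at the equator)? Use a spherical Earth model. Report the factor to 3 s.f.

For the equirectangular projection with φ₀ = 0 (plate carrée), h = 1 along meridians and k = sec φ along parallels.
Areal scale = h·k = 1 × sec φ; at 45.7°, h = 1.000, k = 1.432, so h·k = 1.432.

1.43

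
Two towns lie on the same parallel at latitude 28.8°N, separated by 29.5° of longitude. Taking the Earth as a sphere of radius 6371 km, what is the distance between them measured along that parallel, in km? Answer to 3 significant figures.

Arc length along a parallel = R cos φ · Δλ (with Δλ in radians).
= 6371 × cos 28.8° × (29.5° × π/180) = 6371 × 0.8763 × 0.5149 ≈ 2870 km.

2870 km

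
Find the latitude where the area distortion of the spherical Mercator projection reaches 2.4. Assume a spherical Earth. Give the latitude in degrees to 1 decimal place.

Mercator areal scale is sec²φ.
sec²φ = 2.4  ⇒  cos²φ = 0.4167  ⇒  cos φ = 0.6455.
φ = arccos(0.6455) ≈ 49.8°.

49.8°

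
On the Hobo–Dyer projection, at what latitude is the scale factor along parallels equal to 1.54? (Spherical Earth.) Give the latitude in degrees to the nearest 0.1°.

Hobo–Dyer is a cylindrical equal-area projection with standard parallels at ±37.5°. For cylindrical equal-area with standard parallel φ₀, h = cos φ / cos φ₀ and k = cos φ₀ / cos φ, so h·k = 1.
k = cos φ₀ / cos φ = 1.54  ⇒  cos φ = cos 37.5° / 1.54 = 0.5152.
φ = arccos(0.5152) ≈ 59.0°.

59.0°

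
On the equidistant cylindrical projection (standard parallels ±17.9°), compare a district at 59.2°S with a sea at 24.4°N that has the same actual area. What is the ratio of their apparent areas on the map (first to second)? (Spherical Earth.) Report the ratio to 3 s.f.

With standard parallel φ₀ = 17.9°, the equirectangular projection gives x = Rλ cos φ₀, y = Rφ, so h = 1 and k = cos 17.9° / cos φ.
Areal scale at 59.2°: h·k = 1.000 × 1.858 = 1.858.
Areal scale at 24.4°: h·k = 1.000 × 1.045 = 1.045.
Ratio = 1.858/1.045 ≈ 1.78.

1.78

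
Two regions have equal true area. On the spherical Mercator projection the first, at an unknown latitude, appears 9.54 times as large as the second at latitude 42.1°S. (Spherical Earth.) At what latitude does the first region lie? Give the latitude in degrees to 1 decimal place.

On Mercator, (apparent₁)/(apparent₂) = sec²φ₁ / sec²φ₂ when true areas are equal.
cos²φ₂ / cos²φ₁ = 9.54  ⇒  cos φ₁ = cos 42.1° / √9.54 = 0.7420/3.089 = 0.2402.
φ₁ = arccos(0.2402) ≈ 76.1°.

76.1°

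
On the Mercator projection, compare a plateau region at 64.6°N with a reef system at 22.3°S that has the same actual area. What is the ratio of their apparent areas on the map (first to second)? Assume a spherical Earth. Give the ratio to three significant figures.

4.65

On Mercator, area is exaggerated by sec²φ = 1/cos²φ.
At 64.6°: sec²(64.6°) = 1/0.4289² = 5.435.
At 22.3°: sec²(22.3°) = 1/0.9252² = 1.168.
Ratio = 5.435/1.168 = cos²(22.3°)/cos²(64.6°) ≈ 4.65.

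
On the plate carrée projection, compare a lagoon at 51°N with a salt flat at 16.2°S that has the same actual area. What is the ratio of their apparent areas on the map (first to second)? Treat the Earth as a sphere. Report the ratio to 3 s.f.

In the plate carrée (x = Rλ, y = Rφ), meridians are true-scale (h = 1) and parallels are stretched by k = sec φ.
Areal scale at 51°: h·k = 1.000 × 1.589 = 1.589.
Areal scale at 16.2°: h·k = 1.000 × 1.041 = 1.041.
Ratio = 1.589/1.041 ≈ 1.53.

1.53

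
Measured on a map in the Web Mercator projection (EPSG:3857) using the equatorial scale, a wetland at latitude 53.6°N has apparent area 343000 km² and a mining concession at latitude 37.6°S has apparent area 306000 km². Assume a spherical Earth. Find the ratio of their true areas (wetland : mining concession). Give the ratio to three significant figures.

On Mercator the areal scale is sec²φ, so true area = apparent × cos²φ.
True area of wetland: 343000 × cos²(53.6°) = 343000 × 0.3521 = 120800 km².
True area of mining concession: 306000 × cos²(37.6°) = 306000 × 0.6277 = 192100 km².
Ratio = 120800 / 192100 ≈ 0.629.

0.629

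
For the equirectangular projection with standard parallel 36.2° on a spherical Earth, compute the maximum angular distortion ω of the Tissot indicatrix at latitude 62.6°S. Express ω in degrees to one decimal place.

The equidistant cylindrical projection with φ₀ = 36.2° has h = 1 (meridians true) and k = cos φ₀ / cos φ along parallels.
At 62.6°: h = 1.000, k = 1.753; principal scales a = 1.753, b = 1.000.
sin(ω/2) = (a − b)/(a + b) = 0.7535/2.753 = 0.2737, so ω = 2 arcsin(0.2737) ≈ 31.8°.

31.8°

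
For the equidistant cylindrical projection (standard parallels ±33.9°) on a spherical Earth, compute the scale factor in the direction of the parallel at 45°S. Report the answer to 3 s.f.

1.17

The equidistant cylindrical projection with φ₀ = 33.9° has h = 1 (meridians true) and k = cos φ₀ / cos φ along parallels.
k = cos 33.9° / cos 45° = 0.8300/0.7071 = 1.174.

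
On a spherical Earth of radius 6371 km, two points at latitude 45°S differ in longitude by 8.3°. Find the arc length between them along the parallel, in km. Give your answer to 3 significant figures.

653 km

Arc length along a parallel = R cos φ · Δλ (with Δλ in radians).
= 6371 × cos 45° × (8.3° × π/180) = 6371 × 0.7071 × 0.1449 ≈ 653 km.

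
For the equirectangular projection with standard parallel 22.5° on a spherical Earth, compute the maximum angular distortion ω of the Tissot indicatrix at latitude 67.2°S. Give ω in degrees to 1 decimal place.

The equidistant cylindrical projection with φ₀ = 22.5° has h = 1 (meridians true) and k = cos φ₀ / cos φ along parallels.
At 67.2°: h = 1.000, k = 2.384; principal scales a = 2.384, b = 1.000.
sin(ω/2) = (a − b)/(a + b) = 1.384/3.384 = 0.4090, so ω = 2 arcsin(0.4090) ≈ 48.3°.

48.3°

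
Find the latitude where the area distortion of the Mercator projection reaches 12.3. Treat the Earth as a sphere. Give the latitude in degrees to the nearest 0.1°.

Mercator areal scale is sec²φ.
sec²φ = 12.3  ⇒  cos²φ = 0.08130  ⇒  cos φ = 0.2851.
φ = arccos(0.2851) ≈ 73.4°.

73.4°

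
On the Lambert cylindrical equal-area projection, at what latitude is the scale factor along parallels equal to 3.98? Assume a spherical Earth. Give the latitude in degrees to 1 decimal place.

The Lambert cylindrical equal-area projection is the cylindrical equal-area projection with its standard parallel at the equator (φ₀ = 0). For cylindrical equal-area with standard parallel φ₀, h = cos φ / cos φ₀ and k = cos φ₀ / cos φ, so h·k = 1.
k = cos φ₀ / cos φ = 3.98  ⇒  cos φ = cos 0° / 3.98 = 0.2513.
φ = arccos(0.2513) ≈ 75.4°.

75.4°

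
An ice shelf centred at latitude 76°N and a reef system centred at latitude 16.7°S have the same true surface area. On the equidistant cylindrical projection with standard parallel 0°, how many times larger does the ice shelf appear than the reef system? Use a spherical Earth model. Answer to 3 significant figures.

3.96

For the equirectangular projection with φ₀ = 0 (plate carrée), h = 1 along meridians and k = sec φ along parallels.
Areal scale at 76°: h·k = 1.000 × 4.134 = 4.134.
Areal scale at 16.7°: h·k = 1.000 × 1.044 = 1.044.
Ratio = 4.134/1.044 ≈ 3.96.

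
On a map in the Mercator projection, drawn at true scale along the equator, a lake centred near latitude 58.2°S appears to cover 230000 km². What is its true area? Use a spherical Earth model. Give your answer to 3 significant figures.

63900 km²

The Mercator projection is conformal; its linear scale factor is the same in every direction and equals sec φ = 1/cos φ.
Areal scale = k² = sec²φ = 1/cos²(58.2°) = 1/0.5270² = 3.601.
True area = apparent / (areal scale) = 230000 / 3.601 ≈ 63900 km².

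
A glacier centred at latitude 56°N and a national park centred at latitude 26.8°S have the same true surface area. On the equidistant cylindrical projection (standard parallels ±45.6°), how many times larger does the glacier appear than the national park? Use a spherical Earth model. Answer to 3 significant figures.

The equidistant cylindrical projection with φ₀ = 45.6° has h = 1 (meridians true) and k = cos φ₀ / cos φ along parallels.
Areal scale at 56°: h·k = 1.000 × 1.251 = 1.251.
Areal scale at 26.8°: h·k = 1.000 × 0.7839 = 0.7839.
Ratio = 1.251/0.7839 ≈ 1.60.

1.60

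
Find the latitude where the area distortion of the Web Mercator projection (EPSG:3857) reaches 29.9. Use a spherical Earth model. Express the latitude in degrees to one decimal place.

Mercator areal scale is sec²φ.
sec²φ = 29.9  ⇒  cos²φ = 0.03344  ⇒  cos φ = 0.1829.
φ = arccos(0.1829) ≈ 79.5°.

79.5°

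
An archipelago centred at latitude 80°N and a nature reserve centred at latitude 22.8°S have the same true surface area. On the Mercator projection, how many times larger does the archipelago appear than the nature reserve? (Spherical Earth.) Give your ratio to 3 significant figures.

28.2

On Mercator, area is exaggerated by sec²φ = 1/cos²φ.
At 80°: sec²(80°) = 1/0.1736² = 33.16.
At 22.8°: sec²(22.8°) = 1/0.9219² = 1.177.
Ratio = 33.16/1.177 = cos²(22.8°)/cos²(80°) ≈ 28.2.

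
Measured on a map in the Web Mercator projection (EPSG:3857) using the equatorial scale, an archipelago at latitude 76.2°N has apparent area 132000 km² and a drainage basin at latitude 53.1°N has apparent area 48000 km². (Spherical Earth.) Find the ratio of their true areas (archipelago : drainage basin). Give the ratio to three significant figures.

0.434

Mercator's areal exaggeration is sec²φ; hence true area = (apparent area) · cos²φ.
True area of archipelago: 132000 × cos²(76.2°) = 132000 × 0.05690 = 7511 km².
True area of drainage basin: 48000 × cos²(53.1°) = 48000 × 0.3605 = 17300 km².
Ratio = 7511 / 17300 ≈ 0.434.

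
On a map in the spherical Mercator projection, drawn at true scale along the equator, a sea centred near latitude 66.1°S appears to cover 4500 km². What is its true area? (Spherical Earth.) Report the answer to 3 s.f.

739 km²

For Mercator, h = k = sec φ (a conformal cylindrical projection has a single point scale, 1/cos φ).
Areal scale = k² = sec²φ = 1/cos²(66.1°) = 1/0.4051² = 6.092.
True area = apparent / (areal scale) = 4500 / 6.092 ≈ 739 km².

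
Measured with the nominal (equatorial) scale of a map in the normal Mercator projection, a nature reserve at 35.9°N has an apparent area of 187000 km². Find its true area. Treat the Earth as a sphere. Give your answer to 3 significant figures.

Mercator is conformal, so the point scale is isotropic: h = k = sec φ = 1/cos φ.
Areal scale = k² = sec²φ = 1/cos²(35.9°) = 1/0.8100² = 1.524.
True area = apparent / (areal scale) = 187000 / 1.524 ≈ 123000 km².

123000 km²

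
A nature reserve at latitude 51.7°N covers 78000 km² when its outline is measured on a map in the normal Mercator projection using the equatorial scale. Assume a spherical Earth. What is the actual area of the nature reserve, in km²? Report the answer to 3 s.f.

The Mercator projection is conformal; its linear scale factor is the same in every direction and equals sec φ = 1/cos φ.
Areal scale = k² = sec²φ = 1/cos²(51.7°) = 1/0.6198² = 2.603.
True area = apparent / (areal scale) = 78000 / 2.603 ≈ 30000 km².

30000 km²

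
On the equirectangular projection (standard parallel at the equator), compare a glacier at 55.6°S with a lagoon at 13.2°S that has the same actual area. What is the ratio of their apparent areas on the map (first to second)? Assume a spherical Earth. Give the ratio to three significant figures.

1.72

In the plate carrée (x = Rλ, y = Rφ), meridians are true-scale (h = 1) and parallels are stretched by k = sec φ.
Areal scale at 55.6°: h·k = 1.000 × 1.770 = 1.770.
Areal scale at 13.2°: h·k = 1.000 × 1.027 = 1.027.
Ratio = 1.770/1.027 ≈ 1.72.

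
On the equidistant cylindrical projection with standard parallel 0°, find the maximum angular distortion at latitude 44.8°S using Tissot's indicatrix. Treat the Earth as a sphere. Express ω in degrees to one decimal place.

In the plate carrée (x = Rλ, y = Rφ), meridians are true-scale (h = 1) and parallels are stretched by k = sec φ.
At 44.8°: h = 1.000, k = 1.409; principal scales a = 1.409, b = 1.000.
sin(ω/2) = (a − b)/(a + b) = 0.4093/2.409 = 0.1699, so ω = 2 arcsin(0.1699) ≈ 19.6°.

19.6°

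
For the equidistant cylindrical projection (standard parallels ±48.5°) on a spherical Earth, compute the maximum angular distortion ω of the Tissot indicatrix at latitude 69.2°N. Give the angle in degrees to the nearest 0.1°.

35.2°

In the equirectangular projection with standard parallel φ₀ = 48.5° (x = Rλ cos φ₀, y = Rφ), meridians are true-scale (h = 1) and the parallel scale is k = cos φ₀ / cos φ.
At 69.2°: h = 1.000, k = 1.866; principal scales a = 1.866, b = 1.000.
sin(ω/2) = (a − b)/(a + b) = 0.8660/2.866 = 0.3022, so ω = 2 arcsin(0.3022) ≈ 35.2°.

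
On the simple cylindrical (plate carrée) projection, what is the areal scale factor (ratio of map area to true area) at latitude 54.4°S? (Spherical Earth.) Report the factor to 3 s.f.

1.72

In the plate carrée (x = Rλ, y = Rφ), meridians are true-scale (h = 1) and parallels are stretched by k = sec φ.
Areal scale = h·k = 1 × sec φ; at 54.4°, h = 1.000, k = 1.718, so h·k = 1.718.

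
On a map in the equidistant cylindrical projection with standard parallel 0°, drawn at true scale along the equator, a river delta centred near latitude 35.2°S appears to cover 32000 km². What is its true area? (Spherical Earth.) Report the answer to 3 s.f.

For the equirectangular projection with φ₀ = 0 (plate carrée), h = 1 along meridians and k = sec φ along parallels.
Areal scale = h·k = 1 × sec φ; at 35.2°, h = 1.000, k = 1.224, so h·k = 1.224.
True area = apparent / (areal scale) = 32000 / 1.224 ≈ 26100 km².

26100 km²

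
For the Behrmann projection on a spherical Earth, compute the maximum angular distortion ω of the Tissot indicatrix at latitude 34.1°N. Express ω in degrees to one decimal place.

5.1°

The Behrmann projection is cylindrical equal-area with φ₀ = 30°. Cylindrical equal-area (φ₀ = 30°): h = cos φ / cos 30° along meridians, k = cos 30° / cos φ along parallels; h·k = 1.
At 34.1°: h = 0.9562, k = 1.046; principal scales a = 1.046, b = 0.9562.
sin(ω/2) = (a − b)/(a + b) = 0.08969/2.002 = 0.04480, so ω = 2 arcsin(0.04480) ≈ 5.1°.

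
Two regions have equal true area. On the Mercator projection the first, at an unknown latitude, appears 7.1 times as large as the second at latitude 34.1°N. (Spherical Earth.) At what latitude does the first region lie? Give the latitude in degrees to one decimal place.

71.9°

On Mercator, (apparent₁)/(apparent₂) = sec²φ₁ / sec²φ₂ when true areas are equal.
cos²φ₂ / cos²φ₁ = 7.1  ⇒  cos φ₁ = cos 34.1° / √7.1 = 0.8281/2.665 = 0.3108.
φ₁ = arccos(0.3108) ≈ 71.9°.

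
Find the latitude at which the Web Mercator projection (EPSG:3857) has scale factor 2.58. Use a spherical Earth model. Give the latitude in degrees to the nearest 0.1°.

67.2°

Mercator scale is k = sec φ = 1/cos φ.
1/cos φ = 2.58  ⇒  cos φ = 0.3876  ⇒  φ = arccos(0.3876) ≈ 67.2°.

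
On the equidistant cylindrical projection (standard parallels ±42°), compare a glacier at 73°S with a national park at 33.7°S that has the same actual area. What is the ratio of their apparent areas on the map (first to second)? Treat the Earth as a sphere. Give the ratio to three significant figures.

2.85

In the equirectangular projection with standard parallel φ₀ = 42° (x = Rλ cos φ₀, y = Rφ), meridians are true-scale (h = 1) and the parallel scale is k = cos φ₀ / cos φ.
Areal scale at 73°: h·k = 1.000 × 2.542 = 2.542.
Areal scale at 33.7°: h·k = 1.000 × 0.8933 = 0.8933.
Ratio = 2.542/0.8933 ≈ 2.85.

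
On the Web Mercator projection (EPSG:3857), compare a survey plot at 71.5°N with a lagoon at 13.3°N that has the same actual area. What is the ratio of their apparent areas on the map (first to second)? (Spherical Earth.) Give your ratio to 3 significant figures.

9.41

Mercator areal scale is sec²φ.
At 71.5°: sec²(71.5°) = 1/0.3173² = 9.932.
At 13.3°: sec²(13.3°) = 1/0.9732² = 1.056.
Ratio = 9.932/1.056 = cos²(13.3°)/cos²(71.5°) ≈ 9.41.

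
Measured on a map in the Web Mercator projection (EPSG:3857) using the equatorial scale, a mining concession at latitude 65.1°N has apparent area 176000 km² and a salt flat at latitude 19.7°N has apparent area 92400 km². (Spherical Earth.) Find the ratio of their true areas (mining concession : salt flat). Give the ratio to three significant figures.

Since Mercator area scale is 1/cos²φ, the true area equals the apparent area multiplied by cos²φ.
True area of mining concession: 176000 × cos²(65.1°) = 176000 × 0.1773 = 31200 km².
True area of salt flat: 92400 × cos²(19.7°) = 92400 × 0.8864 = 81900 km².
Ratio = 31200 / 81900 ≈ 0.381.

0.381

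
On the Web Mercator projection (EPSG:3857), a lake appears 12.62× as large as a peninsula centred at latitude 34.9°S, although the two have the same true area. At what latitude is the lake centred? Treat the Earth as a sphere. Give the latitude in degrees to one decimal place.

Mercator areal scale is sec²φ, so apparent-area ratio = sec²φ₁ / sec²φ₂ = cos²φ₂ / cos²φ₁.
cos²φ₂ / cos²φ₁ = 12.62  ⇒  cos φ₁ = cos 34.9° / √12.62 = 0.8202/3.552 = 0.2309.
φ₁ = arccos(0.2309) ≈ 76.7°.

76.7°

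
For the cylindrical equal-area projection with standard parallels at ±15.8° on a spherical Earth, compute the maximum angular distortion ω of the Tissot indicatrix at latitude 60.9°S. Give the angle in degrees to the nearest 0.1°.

72.7°

Cylindrical equal-area (φ₀ = 15.8°): h = cos φ / cos 15.8° along meridians, k = cos 15.8° / cos φ along parallels; h·k = 1.
At 60.9°: h = 0.5054, k = 1.979; principal scales a = 1.979, b = 0.5054.
sin(ω/2) = (a − b)/(a + b) = 1.473/2.484 = 0.5930, so ω = 2 arcsin(0.5930) ≈ 72.7°.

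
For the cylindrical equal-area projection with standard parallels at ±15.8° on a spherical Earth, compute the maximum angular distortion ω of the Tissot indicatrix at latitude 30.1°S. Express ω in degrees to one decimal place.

12.2°

A cylindrical equal-area projection with standard parallel φ₀ has meridian scale h = cos φ / cos φ₀ and parallel scale k = cos φ₀ / cos φ (so areas are preserved, h·k = 1).
At 30.1°: h = 0.8991, k = 1.112; principal scales a = 1.112, b = 0.8991.
sin(ω/2) = (a − b)/(a + b) = 0.2131/2.011 = 0.1059, so ω = 2 arcsin(0.1059) ≈ 12.2°.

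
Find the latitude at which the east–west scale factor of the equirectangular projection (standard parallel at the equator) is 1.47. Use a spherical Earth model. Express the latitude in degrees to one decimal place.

47.1°

Plate carrée: h = 1, k = sec φ along parallels.
sec φ = 1.47  ⇒  cos φ = 0.6803  ⇒  φ ≈ 47.1°.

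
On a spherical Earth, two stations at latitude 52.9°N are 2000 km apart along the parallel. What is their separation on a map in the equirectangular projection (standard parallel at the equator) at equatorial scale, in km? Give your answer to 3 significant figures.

In the plate carrée (x = Rλ, y = Rφ), meridians are true-scale (h = 1) and parallels are stretched by k = sec φ.
Along the parallel, k = sec 52.9° = 1/0.6032 = 1.658.
Map distance = 2000 × 1.658 ≈ 3320 km.

3320 km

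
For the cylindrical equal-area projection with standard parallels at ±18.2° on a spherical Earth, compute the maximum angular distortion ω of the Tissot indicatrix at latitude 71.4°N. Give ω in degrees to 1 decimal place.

Cylindrical equal-area (φ₀ = 18.2°): h = cos φ / cos 18.2° along meridians, k = cos 18.2° / cos φ along parallels; h·k = 1.
At 71.4°: h = 0.3358, k = 2.978; principal scales a = 2.978, b = 0.3358.
sin(ω/2) = (a − b)/(a + b) = 2.643/3.314 = 0.7974, so ω = 2 arcsin(0.7974) ≈ 105.8°.

105.8°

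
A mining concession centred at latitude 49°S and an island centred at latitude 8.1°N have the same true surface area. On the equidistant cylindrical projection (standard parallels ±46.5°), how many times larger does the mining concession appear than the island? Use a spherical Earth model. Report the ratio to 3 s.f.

1.51

In the equirectangular projection with standard parallel φ₀ = 46.5° (x = Rλ cos φ₀, y = Rφ), meridians are true-scale (h = 1) and the parallel scale is k = cos φ₀ / cos φ.
Areal scale at 49°: h·k = 1.000 × 1.049 = 1.049.
Areal scale at 8.1°: h·k = 1.000 × 0.6953 = 0.6953.
Ratio = 1.049/0.6953 ≈ 1.51.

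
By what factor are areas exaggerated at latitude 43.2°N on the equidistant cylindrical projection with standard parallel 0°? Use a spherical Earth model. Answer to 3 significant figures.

1.37

Plate carrée maps x = Rλ, y = Rφ. The meridian scale is h = 1 and the parallel scale is k = 1/cos φ = sec φ.
Areal scale = h·k = 1 × sec φ; at 43.2°, h = 1.000, k = 1.372, so h·k = 1.372.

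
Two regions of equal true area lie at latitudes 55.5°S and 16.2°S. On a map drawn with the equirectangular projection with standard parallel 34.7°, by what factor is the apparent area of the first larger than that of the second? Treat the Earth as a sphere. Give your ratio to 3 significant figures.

1.70

With standard parallel φ₀ = 34.7°, the equirectangular projection gives x = Rλ cos φ₀, y = Rφ, so h = 1 and k = cos 34.7° / cos φ.
Areal scale at 55.5°: h·k = 1.000 × 1.452 = 1.452.
Areal scale at 16.2°: h·k = 1.000 × 0.8561 = 0.8561.
Ratio = 1.452/0.8561 ≈ 1.70.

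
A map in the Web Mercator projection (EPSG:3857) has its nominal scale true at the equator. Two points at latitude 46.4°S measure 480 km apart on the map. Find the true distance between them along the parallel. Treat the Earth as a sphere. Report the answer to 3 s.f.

The Mercator projection is conformal; its linear scale factor is the same in every direction and equals sec φ = 1/cos φ.
Along the parallel at 46.4°, map distances are exaggerated by k = sec 46.4° = 1.450.
True distance = 480 / 1.450 = 480 × cos 46.4° ≈ 331 km.

331 km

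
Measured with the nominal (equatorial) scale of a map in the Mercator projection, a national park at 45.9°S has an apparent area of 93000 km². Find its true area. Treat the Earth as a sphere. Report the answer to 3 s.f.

45000 km²

The Mercator projection is conformal; its linear scale factor is the same in every direction and equals sec φ = 1/cos φ.
Areal scale = k² = sec²φ = 1/cos²(45.9°) = 1/0.6959² = 2.065.
True area = apparent / (areal scale) = 93000 / 2.065 ≈ 45000 km².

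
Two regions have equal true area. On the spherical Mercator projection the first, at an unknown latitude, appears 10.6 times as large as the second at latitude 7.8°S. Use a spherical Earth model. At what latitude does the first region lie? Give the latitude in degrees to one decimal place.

72.3°

On Mercator, (apparent₁)/(apparent₂) = sec²φ₁ / sec²φ₂ when true areas are equal.
cos²φ₂ / cos²φ₁ = 10.6  ⇒  cos φ₁ = cos 7.8° / √10.6 = 0.9907/3.256 = 0.3043.
φ₁ = arccos(0.3043) ≈ 72.3°.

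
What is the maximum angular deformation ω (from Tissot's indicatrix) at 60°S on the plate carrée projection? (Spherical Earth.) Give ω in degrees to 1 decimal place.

38.9°

In the plate carrée (x = Rλ, y = Rφ), meridians are true-scale (h = 1) and parallels are stretched by k = sec φ.
At 60°: h = 1.000, k = 2.000; principal scales a = 2.000, b = 1.000.
sin(ω/2) = (a − b)/(a + b) = 1.0000/3.000 = 0.3333, so ω = 2 arcsin(0.3333) ≈ 38.9°.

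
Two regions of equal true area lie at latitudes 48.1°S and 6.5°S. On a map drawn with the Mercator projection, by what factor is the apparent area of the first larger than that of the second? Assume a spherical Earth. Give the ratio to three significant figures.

2.21

On Mercator, area is exaggerated by sec²φ = 1/cos²φ.
At 48.1°: sec²(48.1°) = 1/0.6678² = 2.242.
At 6.5°: sec²(6.5°) = 1/0.9936² = 1.013.
Ratio = 2.242/1.013 = cos²(6.5°)/cos²(48.1°) ≈ 2.21.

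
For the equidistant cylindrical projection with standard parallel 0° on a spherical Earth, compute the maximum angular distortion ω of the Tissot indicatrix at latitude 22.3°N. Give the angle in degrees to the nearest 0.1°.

4.5°

Plate carrée maps x = Rλ, y = Rφ. The meridian scale is h = 1 and the parallel scale is k = 1/cos φ = sec φ.
At 22.3°: h = 1.000, k = 1.081; principal scales a = 1.081, b = 1.000.
sin(ω/2) = (a − b)/(a + b) = 0.08084/2.081 = 0.03885, so ω = 2 arcsin(0.03885) ≈ 4.5°.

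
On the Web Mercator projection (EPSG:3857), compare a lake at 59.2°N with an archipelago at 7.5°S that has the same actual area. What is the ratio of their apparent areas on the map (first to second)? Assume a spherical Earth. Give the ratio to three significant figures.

3.75

Mercator areal scale is sec²φ.
At 59.2°: sec²(59.2°) = 1/0.5120² = 3.814.
At 7.5°: sec²(7.5°) = 1/0.9914² = 1.017.
Ratio = 3.814/1.017 = cos²(7.5°)/cos²(59.2°) ≈ 3.75.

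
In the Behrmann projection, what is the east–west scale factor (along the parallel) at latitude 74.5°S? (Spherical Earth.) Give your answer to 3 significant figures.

The Behrmann projection is cylindrical equal-area with φ₀ = 30°. A cylindrical equal-area projection with standard parallel φ₀ has meridian scale h = cos φ / cos φ₀ and parallel scale k = cos φ₀ / cos φ (so areas are preserved, h·k = 1).
k = cos 30° / cos 74.5° = 0.8660/0.2672 = 3.241.

3.24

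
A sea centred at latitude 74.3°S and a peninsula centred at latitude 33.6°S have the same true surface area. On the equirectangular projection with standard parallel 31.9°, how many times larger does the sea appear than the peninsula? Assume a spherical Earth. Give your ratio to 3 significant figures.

The equidistant cylindrical projection with φ₀ = 31.9° has h = 1 (meridians true) and k = cos φ₀ / cos φ along parallels.
Areal scale at 74.3°: h·k = 1.000 × 3.137 = 3.137.
Areal scale at 33.6°: h·k = 1.000 × 1.019 = 1.019.
Ratio = 3.137/1.019 ≈ 3.08.

3.08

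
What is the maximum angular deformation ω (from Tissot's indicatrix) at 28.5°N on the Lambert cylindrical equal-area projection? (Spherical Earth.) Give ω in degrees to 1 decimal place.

The Lambert cylindrical equal-area projection is the cylindrical equal-area projection with its standard parallel at the equator (φ₀ = 0). For cylindrical equal-area with standard parallel φ₀, h = cos φ / cos φ₀ and k = cos φ₀ / cos φ, so h·k = 1.
At 28.5°: h = 0.8788, k = 1.138; principal scales a = 1.138, b = 0.8788.
sin(ω/2) = (a − b)/(a + b) = 0.2591/2.017 = 0.1285, so ω = 2 arcsin(0.1285) ≈ 14.8°.

14.8°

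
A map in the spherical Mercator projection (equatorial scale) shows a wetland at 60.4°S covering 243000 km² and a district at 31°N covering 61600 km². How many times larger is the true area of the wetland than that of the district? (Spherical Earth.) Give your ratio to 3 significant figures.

1.31

Since Mercator area scale is 1/cos²φ, the true area equals the apparent area multiplied by cos²φ.
True area of wetland: 243000 × cos²(60.4°) = 243000 × 0.2440 = 59290 km².
True area of district: 61600 × cos²(31°) = 61600 × 0.7347 = 45260 km².
Ratio = 59290 / 45260 ≈ 1.31.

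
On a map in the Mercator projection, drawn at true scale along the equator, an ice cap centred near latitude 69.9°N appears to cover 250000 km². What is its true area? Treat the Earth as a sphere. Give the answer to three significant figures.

29500 km²

The Mercator projection is conformal; its linear scale factor is the same in every direction and equals sec φ = 1/cos φ.
Areal scale = k² = sec²φ = 1/cos²(69.9°) = 1/0.3437² = 8.467.
True area = apparent / (areal scale) = 250000 / 8.467 ≈ 29500 km².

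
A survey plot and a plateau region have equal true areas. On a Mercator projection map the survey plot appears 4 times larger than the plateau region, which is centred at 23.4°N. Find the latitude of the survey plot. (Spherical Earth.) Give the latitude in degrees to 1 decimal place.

For equal true areas on Mercator, apparent areas scale as sec²φ, so the ratio is cos²φ₂ / cos²φ₁.
cos²φ₂ / cos²φ₁ = 4  ⇒  cos φ₁ = cos 23.4° / √4 = 0.9178/2.000 = 0.4589.
φ₁ = arccos(0.4589) ≈ 62.7°.

62.7°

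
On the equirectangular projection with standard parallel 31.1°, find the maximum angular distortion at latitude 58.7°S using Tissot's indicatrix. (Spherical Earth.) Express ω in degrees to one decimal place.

28.3°

In the equirectangular projection with standard parallel φ₀ = 31.1° (x = Rλ cos φ₀, y = Rφ), meridians are true-scale (h = 1) and the parallel scale is k = cos φ₀ / cos φ.
At 58.7°: h = 1.000, k = 1.648; principal scales a = 1.648, b = 1.000.
sin(ω/2) = (a − b)/(a + b) = 0.6482/2.648 = 0.2448, so ω = 2 arcsin(0.2448) ≈ 28.3°.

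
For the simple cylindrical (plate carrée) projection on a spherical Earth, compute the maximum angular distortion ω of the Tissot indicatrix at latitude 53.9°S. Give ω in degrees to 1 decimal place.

30.0°

In the plate carrée (x = Rλ, y = Rφ), meridians are true-scale (h = 1) and parallels are stretched by k = sec φ.
At 53.9°: h = 1.000, k = 1.697; principal scales a = 1.697, b = 1.000.
sin(ω/2) = (a − b)/(a + b) = 0.6972/2.697 = 0.2585, so ω = 2 arcsin(0.2585) ≈ 30.0°.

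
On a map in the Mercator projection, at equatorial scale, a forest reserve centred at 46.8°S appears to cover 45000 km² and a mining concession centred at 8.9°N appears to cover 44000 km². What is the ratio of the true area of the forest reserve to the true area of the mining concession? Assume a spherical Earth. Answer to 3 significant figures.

Since Mercator area scale is 1/cos²φ, the true area equals the apparent area multiplied by cos²φ.
True area of forest reserve: 45000 × cos²(46.8°) = 45000 × 0.4686 = 21090 km².
True area of mining concession: 44000 × cos²(8.9°) = 44000 × 0.9761 = 42950 km².
Ratio = 21090 / 42950 ≈ 0.491.

0.491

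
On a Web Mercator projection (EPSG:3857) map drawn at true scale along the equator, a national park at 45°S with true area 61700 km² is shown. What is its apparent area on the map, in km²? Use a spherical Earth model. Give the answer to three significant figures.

For Mercator, h = k = sec φ (a conformal cylindrical projection has a single point scale, 1/cos φ).
Areal scale = k² = sec²φ = 1/cos²(45°) = 1/0.7071² = 2.000.
Apparent area = 61700 × 2.000 ≈ 123000 km².

123000 km²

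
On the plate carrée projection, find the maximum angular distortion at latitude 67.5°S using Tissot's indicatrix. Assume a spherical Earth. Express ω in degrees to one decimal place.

53.0°

In the plate carrée (x = Rλ, y = Rφ), meridians are true-scale (h = 1) and parallels are stretched by k = sec φ.
At 67.5°: h = 1.000, k = 2.613; principal scales a = 2.613, b = 1.000.
sin(ω/2) = (a − b)/(a + b) = 1.613/3.613 = 0.4465, so ω = 2 arcsin(0.4465) ≈ 53.0°.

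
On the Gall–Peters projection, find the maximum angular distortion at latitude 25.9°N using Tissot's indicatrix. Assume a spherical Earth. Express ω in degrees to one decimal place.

Gall–Peters is a cylindrical equal-area projection with standard parallels at ±45°. A cylindrical equal-area projection with standard parallel φ₀ has meridian scale h = cos φ / cos φ₀ and parallel scale k = cos φ₀ / cos φ (so areas are preserved, h·k = 1).
At 25.9°: h = 1.272, k = 0.7861; principal scales a = 1.272, b = 0.7861.
sin(ω/2) = (a − b)/(a + b) = 0.4861/2.058 = 0.2362, so ω = 2 arcsin(0.2362) ≈ 27.3°.

27.3°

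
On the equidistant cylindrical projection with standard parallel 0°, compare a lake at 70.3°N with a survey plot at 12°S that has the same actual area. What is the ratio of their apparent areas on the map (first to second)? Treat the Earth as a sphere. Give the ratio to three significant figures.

2.90

Plate carrée maps x = Rλ, y = Rφ. The meridian scale is h = 1 and the parallel scale is k = 1/cos φ = sec φ.
Areal scale at 70.3°: h·k = 1.000 × 2.967 = 2.967.
Areal scale at 12°: h·k = 1.000 × 1.022 = 1.022.
Ratio = 2.967/1.022 ≈ 2.90.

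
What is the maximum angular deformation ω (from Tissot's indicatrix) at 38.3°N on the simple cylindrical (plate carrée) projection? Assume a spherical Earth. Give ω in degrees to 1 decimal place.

For the equirectangular projection with φ₀ = 0 (plate carrée), h = 1 along meridians and k = sec φ along parallels.
At 38.3°: h = 1.000, k = 1.274; principal scales a = 1.274, b = 1.000.
sin(ω/2) = (a − b)/(a + b) = 0.2742/2.274 = 0.1206, so ω = 2 arcsin(0.1206) ≈ 13.9°.

13.9°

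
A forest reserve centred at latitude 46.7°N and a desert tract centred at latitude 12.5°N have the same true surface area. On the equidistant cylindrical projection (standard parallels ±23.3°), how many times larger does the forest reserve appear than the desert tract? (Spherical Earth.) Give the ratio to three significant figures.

1.42

In the equirectangular projection with standard parallel φ₀ = 23.3° (x = Rλ cos φ₀, y = Rφ), meridians are true-scale (h = 1) and the parallel scale is k = cos φ₀ / cos φ.
Areal scale at 46.7°: h·k = 1.000 × 1.339 = 1.339.
Areal scale at 12.5°: h·k = 1.000 × 0.9407 = 0.9407.
Ratio = 1.339/0.9407 ≈ 1.42.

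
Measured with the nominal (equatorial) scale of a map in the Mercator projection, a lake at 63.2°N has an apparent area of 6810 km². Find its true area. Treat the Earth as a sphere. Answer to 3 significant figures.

The Mercator projection is conformal; its linear scale factor is the same in every direction and equals sec φ = 1/cos φ.
Areal scale = k² = sec²φ = 1/cos²(63.2°) = 1/0.4509² = 4.919.
True area = apparent / (areal scale) = 6810 / 4.919 ≈ 1380 km².

1380 km²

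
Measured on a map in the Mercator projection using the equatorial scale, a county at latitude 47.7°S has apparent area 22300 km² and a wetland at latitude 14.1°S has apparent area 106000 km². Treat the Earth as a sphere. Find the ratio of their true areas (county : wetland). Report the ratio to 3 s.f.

On Mercator the areal scale is sec²φ, so true area = apparent × cos²φ.
True area of county: 22300 × cos²(47.7°) = 22300 × 0.4529 = 10100 km².
True area of wetland: 106000 × cos²(14.1°) = 106000 × 0.9407 = 99710 km².
Ratio = 10100 / 99710 ≈ 0.101.

0.101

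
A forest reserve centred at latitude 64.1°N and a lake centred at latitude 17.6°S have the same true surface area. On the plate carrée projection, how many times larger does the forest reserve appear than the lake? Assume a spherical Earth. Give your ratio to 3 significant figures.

Plate carrée maps x = Rλ, y = Rφ. The meridian scale is h = 1 and the parallel scale is k = 1/cos φ = sec φ.
Areal scale at 64.1°: h·k = 1.000 × 2.289 = 2.289.
Areal scale at 17.6°: h·k = 1.000 × 1.049 = 1.049.
Ratio = 2.289/1.049 ≈ 2.18.

2.18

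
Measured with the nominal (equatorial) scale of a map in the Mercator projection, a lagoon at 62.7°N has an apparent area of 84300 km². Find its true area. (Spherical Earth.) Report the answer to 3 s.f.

17700 km²

Mercator is conformal, so the point scale is isotropic: h = k = sec φ = 1/cos φ.
Areal scale = k² = sec²φ = 1/cos²(62.7°) = 1/0.4586² = 4.754.
True area = apparent / (areal scale) = 84300 / 4.754 ≈ 17700 km².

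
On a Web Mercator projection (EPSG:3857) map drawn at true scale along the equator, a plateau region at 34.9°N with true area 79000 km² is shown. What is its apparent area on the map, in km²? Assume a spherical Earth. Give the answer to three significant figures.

Mercator is conformal, so the point scale is isotropic: h = k = sec φ = 1/cos φ.
Areal scale = k² = sec²φ = 1/cos²(34.9°) = 1/0.8202² = 1.487.
Apparent area = 79000 × 1.487 ≈ 117000 km².

117000 km²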